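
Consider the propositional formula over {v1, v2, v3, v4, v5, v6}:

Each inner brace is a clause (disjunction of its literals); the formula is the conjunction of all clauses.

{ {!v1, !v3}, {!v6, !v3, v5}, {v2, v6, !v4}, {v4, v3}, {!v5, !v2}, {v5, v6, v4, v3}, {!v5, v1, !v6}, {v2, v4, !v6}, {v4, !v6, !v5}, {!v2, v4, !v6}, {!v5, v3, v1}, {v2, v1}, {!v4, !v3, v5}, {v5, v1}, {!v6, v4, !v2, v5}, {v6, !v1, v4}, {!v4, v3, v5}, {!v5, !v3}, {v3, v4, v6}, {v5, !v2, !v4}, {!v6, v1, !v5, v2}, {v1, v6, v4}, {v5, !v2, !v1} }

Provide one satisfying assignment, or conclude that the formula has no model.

Case v1 = true:
From the singleton clause (!v3), v3 = false.
From the singleton clause (v4), v4 = true.
From the singleton clause (v5), v5 = true.
From the singleton clause (!v2), v2 = false.
From the singleton clause (v6), v6 = true.
Every clause now holds.

v1: true, v2: false, v3: false, v4: true, v5: true, v6: true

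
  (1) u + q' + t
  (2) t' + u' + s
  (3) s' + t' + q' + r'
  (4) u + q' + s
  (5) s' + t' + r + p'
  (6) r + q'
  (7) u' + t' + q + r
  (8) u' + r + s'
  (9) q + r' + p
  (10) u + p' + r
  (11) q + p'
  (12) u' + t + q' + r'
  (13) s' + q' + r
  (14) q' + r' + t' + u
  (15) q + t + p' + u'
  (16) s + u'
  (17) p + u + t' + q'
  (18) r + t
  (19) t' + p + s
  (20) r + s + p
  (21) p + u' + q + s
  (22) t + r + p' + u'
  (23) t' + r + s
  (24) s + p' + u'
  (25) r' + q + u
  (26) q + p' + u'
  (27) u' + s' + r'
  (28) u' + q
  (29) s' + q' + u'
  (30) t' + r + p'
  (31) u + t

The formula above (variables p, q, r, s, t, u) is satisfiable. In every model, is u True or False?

False

Suppose u = 1.
The clause (s) is unit, so s = 1.
The clause (r) is unit, so r = 1.
But (r') is also a unit clause — contradiction.
So every satisfying assignment has u = False.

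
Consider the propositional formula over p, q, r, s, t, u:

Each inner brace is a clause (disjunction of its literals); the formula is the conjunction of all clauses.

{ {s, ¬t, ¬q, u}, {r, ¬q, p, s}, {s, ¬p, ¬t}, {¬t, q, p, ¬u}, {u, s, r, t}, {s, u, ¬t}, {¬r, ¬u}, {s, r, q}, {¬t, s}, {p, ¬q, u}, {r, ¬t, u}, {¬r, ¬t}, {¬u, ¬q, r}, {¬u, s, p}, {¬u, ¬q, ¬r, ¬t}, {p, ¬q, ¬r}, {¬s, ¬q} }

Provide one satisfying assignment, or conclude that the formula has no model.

p: True; q: False; r: True; s: True; t: False; u: False

Try r = True.
From the singleton clause (¬u), u = False.
From the singleton clause (¬t), t = False.
Try p = True.
Try s = True.
From the singleton clause (¬q), q = False.
All clauses are satisfied.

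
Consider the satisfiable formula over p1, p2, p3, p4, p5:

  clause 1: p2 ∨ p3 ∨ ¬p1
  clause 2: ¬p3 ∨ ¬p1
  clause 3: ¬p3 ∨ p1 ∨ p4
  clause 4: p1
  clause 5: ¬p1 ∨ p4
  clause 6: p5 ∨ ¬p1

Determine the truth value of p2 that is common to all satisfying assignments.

Suppose p2 = False.
The clause (p1) is unit, so p1 = True.
The clause (p3) is unit, so p3 = True.
That conflicts with the unit clause (¬p3).
So every satisfying assignment has p2 = True.

True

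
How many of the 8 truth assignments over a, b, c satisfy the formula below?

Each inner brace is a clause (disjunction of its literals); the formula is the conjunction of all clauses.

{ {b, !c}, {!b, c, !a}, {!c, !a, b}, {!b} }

There are 2^3 = 8 truth assignments over (a, b, c).
Check each against the 4 clauses (columns in the order a, b, c):
  F F F  ✓ satisfies all
  F F T  ✗ fails (b || !c)
  F T F  ✗ fails (!b)
  F T T  ✗ fails (!b)
  T F F  ✓ satisfies all
  T F T  ✗ fails (b || !c)
  T T F  ✗ fails (!b || c || !a)
  T T T  ✗ fails (!b)
2 of the 8 rows are models.

2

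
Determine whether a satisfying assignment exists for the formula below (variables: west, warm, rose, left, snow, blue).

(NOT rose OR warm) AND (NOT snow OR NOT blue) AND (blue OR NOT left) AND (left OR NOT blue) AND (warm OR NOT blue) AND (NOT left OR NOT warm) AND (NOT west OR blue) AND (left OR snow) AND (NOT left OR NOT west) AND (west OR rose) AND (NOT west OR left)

Yes

Suppose rose = true.
Unit clause (warm) forces warm = true.
Unit clause (NOT left) forces left = false.
Unit clause (NOT blue) forces blue = false.
Unit clause (NOT west) forces west = false.
Unit clause (snow) forces snow = true.
All clauses are satisfied.
A satisfying assignment: west=false; warm=true; rose=true; left=false; snow=true; blue=false.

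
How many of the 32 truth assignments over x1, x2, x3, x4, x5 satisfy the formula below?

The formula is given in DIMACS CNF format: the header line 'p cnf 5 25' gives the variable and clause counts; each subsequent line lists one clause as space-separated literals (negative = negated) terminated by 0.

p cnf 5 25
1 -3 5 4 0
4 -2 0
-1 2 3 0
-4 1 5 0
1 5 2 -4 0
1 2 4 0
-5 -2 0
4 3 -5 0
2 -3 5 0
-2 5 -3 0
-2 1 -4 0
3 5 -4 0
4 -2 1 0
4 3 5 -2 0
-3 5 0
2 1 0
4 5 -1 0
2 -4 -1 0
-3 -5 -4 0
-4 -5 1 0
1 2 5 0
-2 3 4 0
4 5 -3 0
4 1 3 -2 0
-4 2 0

1

There are 2^5 = 32 truth assignments over (x1, x2, x3, x4, x5).
Split on x3. With x3 = True, the clauses containing x3 are satisfied and ¬x3 drops from the rest; 1 of the 2^4 = 16 assignments to the other variables satisfy what remains.
With x3 = False, by the same count on the reduced clause set, 0 assignments work.
(One model: x1=T, x2=F, x3=T, x4=F, x5=T.)
Total: 1 + 0 = 1.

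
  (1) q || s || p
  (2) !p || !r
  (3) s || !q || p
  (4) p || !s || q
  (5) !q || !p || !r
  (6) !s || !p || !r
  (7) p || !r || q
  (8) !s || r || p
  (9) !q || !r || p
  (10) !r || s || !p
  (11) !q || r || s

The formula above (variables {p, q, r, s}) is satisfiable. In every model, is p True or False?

Suppose p = false.
Suppose q = true.
Unit clause (s) forces s = true.
Unit clause (r) forces r = true.
But (!r) is also a unit clause — contradiction.
Backtrack on q: now try q = false.
Unit clause (s) forces s = true.
But (!s) is also a unit clause — contradiction.
Either choice for q ends in contradiction.
So every satisfying assignment has p = True.

True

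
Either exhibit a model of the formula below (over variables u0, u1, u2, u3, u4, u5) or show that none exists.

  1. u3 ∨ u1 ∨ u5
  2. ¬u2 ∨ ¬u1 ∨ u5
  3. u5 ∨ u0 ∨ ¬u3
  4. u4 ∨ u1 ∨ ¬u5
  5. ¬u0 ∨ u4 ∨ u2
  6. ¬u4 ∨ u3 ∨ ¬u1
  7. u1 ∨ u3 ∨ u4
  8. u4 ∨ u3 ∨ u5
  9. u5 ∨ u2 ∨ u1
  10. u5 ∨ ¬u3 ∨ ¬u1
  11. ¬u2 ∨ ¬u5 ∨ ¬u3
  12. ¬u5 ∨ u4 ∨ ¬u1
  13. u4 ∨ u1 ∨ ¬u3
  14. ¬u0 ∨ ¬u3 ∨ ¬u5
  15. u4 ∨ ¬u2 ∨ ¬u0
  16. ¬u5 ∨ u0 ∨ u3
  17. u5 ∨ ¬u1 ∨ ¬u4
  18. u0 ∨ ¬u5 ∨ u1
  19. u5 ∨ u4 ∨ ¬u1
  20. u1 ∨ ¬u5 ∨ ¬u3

u0=True; u1=False; u2=True; u3=True; u4=True; u5=False

Case u3 = True:
Case u5 = False:
Unit clause (u0) forces u0 = True.
Unit clause (¬u1) forces u1 = False.
Unit clause (u2) forces u2 = True.
Unit clause (u4) forces u4 = True.
Every clause now holds.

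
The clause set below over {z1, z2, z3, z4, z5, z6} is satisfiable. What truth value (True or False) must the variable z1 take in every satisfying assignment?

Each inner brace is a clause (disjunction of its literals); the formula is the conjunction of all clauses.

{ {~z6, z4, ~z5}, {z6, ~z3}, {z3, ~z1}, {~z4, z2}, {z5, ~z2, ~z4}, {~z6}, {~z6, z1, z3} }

Suppose z1 = 1.
Unit clause (z3) forces z3 = 1.
Unit clause (z6) forces z6 = 1.
But (~z6) is also a unit clause — contradiction.
So every satisfying assignment has z1 = False.

False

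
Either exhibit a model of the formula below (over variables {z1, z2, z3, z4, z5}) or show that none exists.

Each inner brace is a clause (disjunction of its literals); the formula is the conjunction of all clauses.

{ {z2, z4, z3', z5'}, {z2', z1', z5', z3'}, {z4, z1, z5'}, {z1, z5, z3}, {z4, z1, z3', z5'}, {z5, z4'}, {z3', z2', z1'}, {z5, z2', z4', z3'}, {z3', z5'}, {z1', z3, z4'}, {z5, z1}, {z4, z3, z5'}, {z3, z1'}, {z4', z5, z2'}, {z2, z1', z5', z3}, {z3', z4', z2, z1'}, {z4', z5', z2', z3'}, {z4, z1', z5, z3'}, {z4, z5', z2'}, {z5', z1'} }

z1: 0,  z2: 1,  z3: 0,  z4: 1,  z5: 1

Try z5 = 1.
The clause (z3') is unit, so z3 = 0.
The clause (z4) is unit, so z4 = 1.
The clause (z1') is unit, so z1 = 0.
No clause remains; z2 is free.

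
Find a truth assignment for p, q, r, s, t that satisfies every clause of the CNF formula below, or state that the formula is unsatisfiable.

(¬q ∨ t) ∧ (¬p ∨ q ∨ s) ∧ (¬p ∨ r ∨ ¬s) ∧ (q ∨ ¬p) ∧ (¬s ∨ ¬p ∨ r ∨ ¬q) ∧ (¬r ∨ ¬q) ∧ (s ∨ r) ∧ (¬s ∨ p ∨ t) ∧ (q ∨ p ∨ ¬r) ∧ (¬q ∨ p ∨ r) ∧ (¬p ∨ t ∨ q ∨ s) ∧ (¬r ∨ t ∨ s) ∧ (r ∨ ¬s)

UNSATISFIABLE

Case q = False:
The clause (¬p) is unit, so p = False.
The clause (¬r) is unit, so r = False.
The clause (s) is unit, so s = True.
But (¬s) is also a unit clause — contradiction.
So q must be the other value — set q = True.
The clause (t) is unit, so t = True.
The clause (¬r) is unit, so r = False.
The clause (s) is unit, so s = True.
But (¬s) is also a unit clause — contradiction.
Neither q = True nor q = False works.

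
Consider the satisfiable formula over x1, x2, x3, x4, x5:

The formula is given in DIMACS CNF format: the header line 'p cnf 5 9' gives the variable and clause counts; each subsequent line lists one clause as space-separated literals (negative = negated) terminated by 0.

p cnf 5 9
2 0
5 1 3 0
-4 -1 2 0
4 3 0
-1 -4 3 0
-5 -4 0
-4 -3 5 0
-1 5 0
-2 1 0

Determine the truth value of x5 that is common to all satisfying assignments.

True

Suppose x5 = False.
(x2) alone gives x2 = True.
(¬x1) alone gives x1 = False.
That conflicts with the unit clause (x1).
So every satisfying assignment has x5 = True.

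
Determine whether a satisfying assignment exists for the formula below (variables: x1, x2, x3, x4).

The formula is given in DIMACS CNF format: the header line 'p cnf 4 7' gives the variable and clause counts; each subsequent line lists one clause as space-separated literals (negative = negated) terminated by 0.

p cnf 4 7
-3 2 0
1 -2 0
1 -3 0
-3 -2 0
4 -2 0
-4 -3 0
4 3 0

Yes, satisfiable

Suppose x3 = False.
(x4) alone gives x4 = True.
Suppose x1 = True.
All clauses hold; x2 can take either value.
A satisfying assignment: x1 ↦ True,  x2 ↦ False,  x3 ↦ False,  x4 ↦ True.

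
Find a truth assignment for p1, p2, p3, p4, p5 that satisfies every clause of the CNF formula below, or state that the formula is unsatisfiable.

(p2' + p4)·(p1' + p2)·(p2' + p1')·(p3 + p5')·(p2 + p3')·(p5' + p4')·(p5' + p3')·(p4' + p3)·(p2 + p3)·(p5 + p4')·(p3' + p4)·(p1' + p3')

UNSATISFIABLE

Suppose p2 = 0.
(p1') alone gives p1 = 0.
(p3') alone gives p3 = 0.
Now (p3) is unsatisfied and unit — conflict.
Undo p2 and try p2 = 1.
(p4) alone gives p4 = 1.
(p1') alone gives p1 = 0.
(p5') alone gives p5 = 0.
Now (p5) is unsatisfied and unit — conflict.
Either choice for p2 ends in contradiction.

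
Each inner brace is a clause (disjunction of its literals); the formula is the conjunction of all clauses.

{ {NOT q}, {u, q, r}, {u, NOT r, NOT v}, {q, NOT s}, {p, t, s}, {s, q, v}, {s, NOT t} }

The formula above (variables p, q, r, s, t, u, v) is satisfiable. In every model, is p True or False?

True

Suppose p = false.
The clause (NOT q) is unit, so q = false.
The clause (NOT s) is unit, so s = false.
The clause (t) is unit, so t = true.
But (NOT t) is also a unit clause — contradiction.
So every satisfying assignment has p = True.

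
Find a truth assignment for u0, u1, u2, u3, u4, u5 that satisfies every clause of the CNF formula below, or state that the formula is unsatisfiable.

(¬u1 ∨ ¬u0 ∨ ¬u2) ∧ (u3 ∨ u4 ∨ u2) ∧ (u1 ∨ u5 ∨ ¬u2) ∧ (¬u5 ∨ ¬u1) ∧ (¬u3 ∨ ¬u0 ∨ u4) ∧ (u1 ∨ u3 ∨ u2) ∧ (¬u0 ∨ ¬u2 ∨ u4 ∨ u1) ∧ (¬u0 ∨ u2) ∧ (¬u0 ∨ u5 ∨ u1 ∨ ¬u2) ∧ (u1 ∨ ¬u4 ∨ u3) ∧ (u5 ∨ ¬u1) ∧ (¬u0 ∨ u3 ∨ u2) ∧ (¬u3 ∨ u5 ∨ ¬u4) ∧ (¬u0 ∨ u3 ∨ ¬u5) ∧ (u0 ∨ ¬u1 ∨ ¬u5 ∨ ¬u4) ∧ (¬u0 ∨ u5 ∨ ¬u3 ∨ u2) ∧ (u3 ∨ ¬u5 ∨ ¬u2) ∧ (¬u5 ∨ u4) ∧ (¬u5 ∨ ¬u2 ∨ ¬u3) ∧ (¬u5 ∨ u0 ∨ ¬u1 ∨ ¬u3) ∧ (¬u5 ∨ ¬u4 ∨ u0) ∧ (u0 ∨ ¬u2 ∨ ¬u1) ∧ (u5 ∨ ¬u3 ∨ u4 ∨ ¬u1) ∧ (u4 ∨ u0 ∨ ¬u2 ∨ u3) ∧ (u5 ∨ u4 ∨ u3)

Branch on u5: set u5 = False.
The clause (¬u1) is unit, so u1 = False.
The clause (¬u2) is unit, so u2 = False.
The clause (u3) is unit, so u3 = True.
The clause (¬u0) is unit, so u0 = False.
The clause (¬u4) is unit, so u4 = False.
All clauses are satisfied.

u0 ↦ False,  u1 ↦ False,  u2 ↦ False,  u3 ↦ True,  u4 ↦ False,  u5 ↦ False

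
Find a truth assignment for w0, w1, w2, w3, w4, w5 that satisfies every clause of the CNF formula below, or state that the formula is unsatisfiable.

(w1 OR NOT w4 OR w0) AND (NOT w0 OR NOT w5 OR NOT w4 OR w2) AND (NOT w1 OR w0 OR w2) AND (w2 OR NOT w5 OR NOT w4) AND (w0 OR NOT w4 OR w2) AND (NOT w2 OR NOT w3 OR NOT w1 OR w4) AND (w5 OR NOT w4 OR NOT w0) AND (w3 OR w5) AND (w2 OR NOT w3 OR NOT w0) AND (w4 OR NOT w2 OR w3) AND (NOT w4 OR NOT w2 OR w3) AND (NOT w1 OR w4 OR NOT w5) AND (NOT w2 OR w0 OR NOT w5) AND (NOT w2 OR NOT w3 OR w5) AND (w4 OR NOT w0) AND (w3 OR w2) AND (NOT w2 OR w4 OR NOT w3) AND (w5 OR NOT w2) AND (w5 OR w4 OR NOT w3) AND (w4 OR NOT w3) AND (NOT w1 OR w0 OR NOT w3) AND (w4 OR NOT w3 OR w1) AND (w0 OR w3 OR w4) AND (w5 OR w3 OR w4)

w0=true; w1=false; w2=true; w3=true; w4=true; w5=true

Suppose w3 = true.
The clause (w4) is unit, so w4 = true.
Suppose w1 = false.
The clause (w0) is unit, so w0 = true.
The clause (w5) is unit, so w5 = true.
The clause (w2) is unit, so w2 = true.
All clauses are satisfied.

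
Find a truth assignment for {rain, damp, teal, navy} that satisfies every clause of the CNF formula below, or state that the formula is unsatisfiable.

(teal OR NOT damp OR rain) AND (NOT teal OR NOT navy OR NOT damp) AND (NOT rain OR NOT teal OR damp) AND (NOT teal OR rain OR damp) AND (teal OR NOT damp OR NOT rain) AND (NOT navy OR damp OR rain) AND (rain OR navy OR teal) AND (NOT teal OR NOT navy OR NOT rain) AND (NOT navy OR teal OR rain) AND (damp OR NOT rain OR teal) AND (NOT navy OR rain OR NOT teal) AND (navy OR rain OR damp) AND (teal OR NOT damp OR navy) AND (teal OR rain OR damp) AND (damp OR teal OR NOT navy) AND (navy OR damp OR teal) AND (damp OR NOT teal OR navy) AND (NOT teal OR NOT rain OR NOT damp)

rain=false, damp=true, teal=true, navy=false

Suppose teal = true.
Suppose navy = false.
From the singleton clause (damp), damp = true.
From the singleton clause (NOT rain), rain = false.
This assignment satisfies each clause.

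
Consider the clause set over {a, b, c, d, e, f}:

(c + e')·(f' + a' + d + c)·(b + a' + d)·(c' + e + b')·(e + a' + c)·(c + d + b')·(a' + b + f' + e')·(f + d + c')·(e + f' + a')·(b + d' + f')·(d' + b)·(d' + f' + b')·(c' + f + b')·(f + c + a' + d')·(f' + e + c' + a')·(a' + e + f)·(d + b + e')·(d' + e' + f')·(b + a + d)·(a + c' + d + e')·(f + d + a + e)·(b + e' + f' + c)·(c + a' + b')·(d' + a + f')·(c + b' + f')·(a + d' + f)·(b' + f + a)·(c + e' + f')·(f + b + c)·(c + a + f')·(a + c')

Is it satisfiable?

Try c = 1.
From the singleton clause (a), a = 1.
Try b = 1.
From the singleton clause (e), e = 1.
From the singleton clause (f), f = 1.
From the singleton clause (d'), d = 0.
This assignment satisfies each clause.
A satisfying assignment: a ↦ 1, b ↦ 1, c ↦ 1, d ↦ 0, e ↦ 1, f ↦ 1.

Satisfiable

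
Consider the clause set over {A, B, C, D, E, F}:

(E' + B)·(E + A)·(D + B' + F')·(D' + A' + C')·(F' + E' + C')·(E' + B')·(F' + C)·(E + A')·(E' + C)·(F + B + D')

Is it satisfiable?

Branch on E: set E = 0.
Unit clause (A) forces A = 1.
But (A') is also a unit clause — contradiction.
So E must be the other value — set E = 1.
Unit clause (B) forces B = 1.
But (B') is also a unit clause — contradiction.
Neither E = 1 nor E = 0 works.
No assignment satisfies every clause.

No, unsatisfiable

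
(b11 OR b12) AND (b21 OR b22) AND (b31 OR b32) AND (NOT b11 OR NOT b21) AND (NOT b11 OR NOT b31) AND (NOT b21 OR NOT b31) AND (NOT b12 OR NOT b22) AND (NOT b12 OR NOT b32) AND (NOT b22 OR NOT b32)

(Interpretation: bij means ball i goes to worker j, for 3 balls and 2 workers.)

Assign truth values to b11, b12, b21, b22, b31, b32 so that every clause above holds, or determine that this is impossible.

UNSATISFIABLE

Try b11 = true.
From the singleton clause (NOT b21), b21 = false.
From the singleton clause (b22), b22 = true.
From the singleton clause (NOT b31), b31 = false.
From the singleton clause (b32), b32 = true.
That conflicts with the unit clause (NOT b32).
Backtrack on b11: now try b11 = false.
From the singleton clause (b12), b12 = true.
From the singleton clause (NOT b22), b22 = false.
From the singleton clause (b21), b21 = true.
From the singleton clause (NOT b31), b31 = false.
From the singleton clause (b32), b32 = true.
That conflicts with the unit clause (NOT b32).
Both values of b11 lead to a conflict.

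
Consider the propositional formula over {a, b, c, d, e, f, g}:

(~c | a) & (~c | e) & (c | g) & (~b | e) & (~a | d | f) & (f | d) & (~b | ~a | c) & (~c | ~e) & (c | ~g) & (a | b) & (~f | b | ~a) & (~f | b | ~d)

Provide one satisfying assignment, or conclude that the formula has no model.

UNSATISFIABLE

Branch on c: set c = 0.
(g) alone gives g = 1.
That conflicts with the unit clause (~g).
Backtrack on c: now try c = 1.
(a) alone gives a = 1.
(e) alone gives e = 1.
That conflicts with the unit clause (~e).
Both values of c lead to a conflict.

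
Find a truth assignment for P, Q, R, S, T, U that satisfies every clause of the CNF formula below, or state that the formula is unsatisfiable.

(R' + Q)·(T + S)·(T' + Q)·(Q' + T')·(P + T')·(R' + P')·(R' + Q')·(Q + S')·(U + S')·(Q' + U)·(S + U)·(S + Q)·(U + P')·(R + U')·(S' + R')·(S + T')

UNSATISFIABLE

Suppose R = 0.
Unit clause (U') forces U = 0.
Unit clause (S') forces S = 0.
That conflicts with the unit clause (S).
So R must be the other value — set R = 1.
Unit clause (Q) forces Q = 1.
That conflicts with the unit clause (Q').
Either choice for R ends in contradiction.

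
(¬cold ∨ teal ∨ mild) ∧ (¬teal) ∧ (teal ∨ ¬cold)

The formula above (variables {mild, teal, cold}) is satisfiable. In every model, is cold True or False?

Suppose cold = True.
(¬teal) alone gives teal = False.
Now (teal) is unsatisfied and unit — conflict.
So every satisfying assignment has cold = False.

False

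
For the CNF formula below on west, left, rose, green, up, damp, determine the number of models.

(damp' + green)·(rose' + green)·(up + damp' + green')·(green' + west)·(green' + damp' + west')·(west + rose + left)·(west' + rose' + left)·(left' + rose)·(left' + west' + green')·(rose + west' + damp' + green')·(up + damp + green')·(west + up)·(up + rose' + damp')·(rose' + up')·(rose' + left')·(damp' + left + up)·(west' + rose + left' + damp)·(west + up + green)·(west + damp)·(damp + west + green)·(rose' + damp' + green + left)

3

There are 2^6 = 64 truth assignments over (west, left, rose, green, up, damp).
Split on left. With left = 1, the clauses containing left are satisfied and left' drops from the rest; 0 of the 2^5 = 32 assignments to the other variables satisfy what remains.
With left = 0, by the same count on the reduced clause set, 3 assignments work.
(One model: west=T, left=F, rose=F, green=F, up=F, damp=F.)
Total: 0 + 3 = 3.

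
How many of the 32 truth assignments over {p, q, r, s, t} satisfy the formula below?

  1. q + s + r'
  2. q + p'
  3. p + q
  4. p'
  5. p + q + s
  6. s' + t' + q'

6

There are 2^5 = 32 truth assignments over (p, q, r, s, t).
Split on q. With q = 1, the clauses containing q are satisfied and q' drops from the rest; 6 of the 2^4 = 16 assignments to the other variables satisfy what remains.
With q = 0, by the same count on the reduced clause set, 0 assignments work.
Total: 6 + 0 = 6.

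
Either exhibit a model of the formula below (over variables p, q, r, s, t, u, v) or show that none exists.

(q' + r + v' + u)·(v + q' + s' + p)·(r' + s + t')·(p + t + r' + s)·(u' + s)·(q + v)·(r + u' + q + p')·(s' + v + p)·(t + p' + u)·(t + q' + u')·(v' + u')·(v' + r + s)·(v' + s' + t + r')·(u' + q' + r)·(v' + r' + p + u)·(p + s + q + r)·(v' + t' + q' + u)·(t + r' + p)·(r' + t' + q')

Try u = 0.
Try q = 0.
(v) alone gives v = 1.
Try t = 1.
Try r = 1.
(s) alone gives s = 1.
(p) alone gives p = 1.
This assignment satisfies each clause.

p: 1, q: 0, r: 1, s: 1, t: 1, u: 0, v: 1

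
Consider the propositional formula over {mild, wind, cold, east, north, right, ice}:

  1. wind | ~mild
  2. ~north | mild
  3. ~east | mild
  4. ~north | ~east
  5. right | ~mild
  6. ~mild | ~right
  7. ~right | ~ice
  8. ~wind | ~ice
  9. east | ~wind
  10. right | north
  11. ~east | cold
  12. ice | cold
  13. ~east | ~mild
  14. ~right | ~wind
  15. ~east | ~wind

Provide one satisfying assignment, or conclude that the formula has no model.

Try wind = 0.
From the singleton clause (~mild), mild = 0.
From the singleton clause (~north), north = 0.
From the singleton clause (~east), east = 0.
From the singleton clause (right), right = 1.
From the singleton clause (~ice), ice = 0.
From the singleton clause (cold), cold = 1.
All clauses are satisfied.

mild=0,  wind=0,  cold=1,  east=0,  north=0,  right=1,  ice=0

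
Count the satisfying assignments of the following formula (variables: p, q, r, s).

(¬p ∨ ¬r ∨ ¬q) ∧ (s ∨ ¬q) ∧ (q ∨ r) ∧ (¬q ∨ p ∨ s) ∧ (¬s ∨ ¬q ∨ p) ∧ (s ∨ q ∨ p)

4

There are 2^4 = 16 truth assignments over (p, q, r, s).
Check each against the 6 clauses (columns in the order p, q, r, s):
  F F F F  ✗ fails (q ∨ r)
  F F F T  ✗ fails (q ∨ r)
  F F T F  ✗ fails (s ∨ q ∨ p)
  F F T T  ✓ satisfies all
  F T F F  ✗ fails (s ∨ ¬q)
  F T F T  ✗ fails (¬s ∨ ¬q ∨ p)
  F T T F  ✗ fails (s ∨ ¬q)
  F T T T  ✗ fails (¬s ∨ ¬q ∨ p)
  T F F F  ✗ fails (q ∨ r)
  T F F T  ✗ fails (q ∨ r)
  T F T F  ✓ satisfies all
  T F T T  ✓ satisfies all
  T T F F  ✗ fails (s ∨ ¬q)
  T T F T  ✓ satisfies all
  T T T F  ✗ fails (¬p ∨ ¬r ∨ ¬q)
  T T T T  ✗ fails (¬p ∨ ¬r ∨ ¬q)
4 of the 16 rows are models.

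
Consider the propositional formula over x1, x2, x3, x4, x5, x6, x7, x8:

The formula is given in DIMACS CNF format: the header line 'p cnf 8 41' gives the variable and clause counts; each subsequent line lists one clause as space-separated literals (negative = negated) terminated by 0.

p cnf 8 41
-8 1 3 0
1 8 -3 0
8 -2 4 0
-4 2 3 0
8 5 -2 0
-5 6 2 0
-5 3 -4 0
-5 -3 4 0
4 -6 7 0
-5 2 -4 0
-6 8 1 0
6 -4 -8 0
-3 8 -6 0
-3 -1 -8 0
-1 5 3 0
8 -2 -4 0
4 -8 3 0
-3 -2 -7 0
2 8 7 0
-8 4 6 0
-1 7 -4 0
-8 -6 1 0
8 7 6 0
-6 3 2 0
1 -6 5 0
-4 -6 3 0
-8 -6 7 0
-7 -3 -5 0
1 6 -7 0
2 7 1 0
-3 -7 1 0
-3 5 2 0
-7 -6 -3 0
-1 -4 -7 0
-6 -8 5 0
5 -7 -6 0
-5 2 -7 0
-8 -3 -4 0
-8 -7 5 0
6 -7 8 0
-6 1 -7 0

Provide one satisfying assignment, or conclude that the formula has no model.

UNSATISFIABLE

Branch on x8: set x8 = False.
Branch on x1: set x1 = True.
Branch on x2: set x2 = False.
(x7) alone gives x7 = True.
(¬x4) alone gives x4 = False.
(¬x5) alone gives x5 = False.
(x3) alone gives x3 = True.
That conflicts with the unit clause (¬x3).
Backtrack on x2: now try x2 = True.
(x4) alone gives x4 = True.
That conflicts with the unit clause (¬x4).
Neither x2 = True nor x2 = False works.
Backtrack on x1: now try x1 = False.
(¬x3) alone gives x3 = False.
(¬x6) alone gives x6 = False.
(x7) alone gives x7 = True.
That conflicts with the unit clause (¬x7).
Neither x1 = True nor x1 = False works.
Backtrack on x8: now try x8 = True.
Branch on x1: set x1 = True.
(¬x3) alone gives x3 = False.
(x5) alone gives x5 = True.
(¬x4) alone gives x4 = False.
That conflicts with the unit clause (x4).
Backtrack on x1: now try x1 = False.
(x3) alone gives x3 = True.
(¬x6) alone gives x6 = False.
(¬x4) alone gives x4 = False.
That conflicts with the unit clause (x4).
Neither x1 = True nor x1 = False works.
Neither x8 = True nor x8 = False works.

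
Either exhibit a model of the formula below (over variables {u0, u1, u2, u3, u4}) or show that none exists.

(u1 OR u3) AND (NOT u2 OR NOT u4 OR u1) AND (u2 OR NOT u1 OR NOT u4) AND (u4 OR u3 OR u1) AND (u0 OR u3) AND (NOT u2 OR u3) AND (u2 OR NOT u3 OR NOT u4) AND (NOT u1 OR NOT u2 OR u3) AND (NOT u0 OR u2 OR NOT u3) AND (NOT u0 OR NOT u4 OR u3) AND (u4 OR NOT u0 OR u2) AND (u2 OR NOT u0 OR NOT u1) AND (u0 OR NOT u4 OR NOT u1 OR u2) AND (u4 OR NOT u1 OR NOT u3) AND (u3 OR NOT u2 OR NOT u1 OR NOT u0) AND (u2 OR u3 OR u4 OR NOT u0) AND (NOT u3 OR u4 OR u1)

u0=true; u1=true; u2=true; u3=true; u4=true

Branch on u1: set u1 = true.
Branch on u2: set u2 = true.
From the singleton clause (u3), u3 = true.
From the singleton clause (u4), u4 = true.
All clauses hold; u0 can take either value.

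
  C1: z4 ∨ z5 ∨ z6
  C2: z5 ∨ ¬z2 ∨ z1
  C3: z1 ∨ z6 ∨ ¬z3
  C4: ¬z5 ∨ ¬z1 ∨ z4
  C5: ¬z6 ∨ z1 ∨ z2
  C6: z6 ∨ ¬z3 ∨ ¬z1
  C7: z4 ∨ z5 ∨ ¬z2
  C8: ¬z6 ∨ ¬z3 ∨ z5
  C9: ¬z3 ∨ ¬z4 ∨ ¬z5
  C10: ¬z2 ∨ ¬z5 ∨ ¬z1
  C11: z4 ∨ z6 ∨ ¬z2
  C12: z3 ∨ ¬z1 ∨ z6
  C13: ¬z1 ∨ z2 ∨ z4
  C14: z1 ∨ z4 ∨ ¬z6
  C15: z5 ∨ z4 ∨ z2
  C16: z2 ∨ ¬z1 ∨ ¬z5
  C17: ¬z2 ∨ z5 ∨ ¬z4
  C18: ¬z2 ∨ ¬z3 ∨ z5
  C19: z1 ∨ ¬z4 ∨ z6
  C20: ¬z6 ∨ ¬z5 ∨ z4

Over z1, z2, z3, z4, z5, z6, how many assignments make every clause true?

There are 2^6 = 64 truth assignments over (z1, z2, z3, z4, z5, z6).
Split on z2. With z2 = True, the clauses containing z2 are satisfied and ¬z2 drops from the rest; 1 of the 2^5 = 32 assignments to the other variables satisfy what remains.
With z2 = False, by the same count on the reduced clause set, 2 assignments work.
(One model: z1=F, z2=F, z3=F, z4=F, z5=T, z6=F.)
Total: 1 + 2 = 3.

3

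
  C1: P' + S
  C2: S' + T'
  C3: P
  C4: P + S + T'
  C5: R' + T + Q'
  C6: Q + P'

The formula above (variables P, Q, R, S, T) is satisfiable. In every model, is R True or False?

False

Suppose R = 1.
(P) alone gives P = 1.
(S) alone gives S = 1.
(T') alone gives T = 0.
(Q') alone gives Q = 0.
Now (Q) is unsatisfied and unit — conflict.
So every satisfying assignment has R = False.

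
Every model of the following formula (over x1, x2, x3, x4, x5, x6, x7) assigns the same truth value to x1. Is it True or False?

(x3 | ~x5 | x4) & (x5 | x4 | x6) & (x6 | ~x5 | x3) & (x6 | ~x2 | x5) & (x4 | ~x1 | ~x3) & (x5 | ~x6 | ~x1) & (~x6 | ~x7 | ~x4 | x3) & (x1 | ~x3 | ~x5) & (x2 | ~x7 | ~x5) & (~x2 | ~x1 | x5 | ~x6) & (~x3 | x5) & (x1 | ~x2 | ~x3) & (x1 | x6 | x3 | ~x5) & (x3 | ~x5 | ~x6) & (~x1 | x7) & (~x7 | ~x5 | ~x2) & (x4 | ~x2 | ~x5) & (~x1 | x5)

Suppose x1 = 1.
(x7) alone gives x7 = 1.
(x5) alone gives x5 = 1.
(x2) alone gives x2 = 1.
But (~x2) is also a unit clause — contradiction.
So every satisfying assignment has x1 = False.

False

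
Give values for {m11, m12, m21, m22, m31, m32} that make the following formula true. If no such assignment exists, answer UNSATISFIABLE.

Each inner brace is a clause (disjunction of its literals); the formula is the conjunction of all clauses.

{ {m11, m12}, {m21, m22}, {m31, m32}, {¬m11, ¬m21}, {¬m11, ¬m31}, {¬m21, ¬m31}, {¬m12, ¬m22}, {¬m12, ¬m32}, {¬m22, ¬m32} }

UNSATISFIABLE

Try m11 = True.
The clause (¬m21) is unit, so m21 = False.
The clause (m22) is unit, so m22 = True.
The clause (¬m31) is unit, so m31 = False.
The clause (m32) is unit, so m32 = True.
But (¬m32) is also a unit clause — contradiction.
Backtrack on m11: now try m11 = False.
The clause (m12) is unit, so m12 = True.
The clause (¬m22) is unit, so m22 = False.
The clause (m21) is unit, so m21 = True.
The clause (¬m31) is unit, so m31 = False.
The clause (m32) is unit, so m32 = True.
But (¬m32) is also a unit clause — contradiction.
Neither m11 = True nor m11 = False works.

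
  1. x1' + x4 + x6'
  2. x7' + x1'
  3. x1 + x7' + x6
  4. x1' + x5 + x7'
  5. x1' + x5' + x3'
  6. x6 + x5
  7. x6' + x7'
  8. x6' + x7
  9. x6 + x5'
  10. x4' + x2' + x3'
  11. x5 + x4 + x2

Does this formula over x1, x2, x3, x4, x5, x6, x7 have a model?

Suppose x7 = 0.
From the singleton clause (x6'), x6 = 0.
From the singleton clause (x5), x5 = 1.
Now (x5') is unsatisfied and unit — conflict.
Undo x7 and try x7 = 1.
From the singleton clause (x1'), x1 = 0.
From the singleton clause (x6), x6 = 1.
Now (x6') is unsatisfied and unit — conflict.
Both values of x7 lead to a conflict.
No assignment satisfies every clause.

No, unsatisfiable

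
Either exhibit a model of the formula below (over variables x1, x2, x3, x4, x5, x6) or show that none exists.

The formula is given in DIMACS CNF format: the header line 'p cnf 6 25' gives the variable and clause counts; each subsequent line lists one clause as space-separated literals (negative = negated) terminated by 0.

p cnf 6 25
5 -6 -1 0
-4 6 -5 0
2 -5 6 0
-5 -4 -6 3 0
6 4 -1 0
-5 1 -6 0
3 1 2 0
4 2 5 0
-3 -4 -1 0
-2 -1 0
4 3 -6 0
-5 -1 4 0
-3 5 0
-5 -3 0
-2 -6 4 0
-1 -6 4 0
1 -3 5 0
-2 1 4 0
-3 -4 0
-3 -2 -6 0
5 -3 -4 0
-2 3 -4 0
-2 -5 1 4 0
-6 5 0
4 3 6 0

x1: True; x2: False; x3: False; x4: True; x5: False; x6: False

Suppose x2 = False.
Suppose x5 = False.
The clause (x4) is unit, so x4 = True.
The clause (¬x3) is unit, so x3 = False.
The clause (x1) is unit, so x1 = True.
The clause (¬x6) is unit, so x6 = False.
All clauses are satisfied.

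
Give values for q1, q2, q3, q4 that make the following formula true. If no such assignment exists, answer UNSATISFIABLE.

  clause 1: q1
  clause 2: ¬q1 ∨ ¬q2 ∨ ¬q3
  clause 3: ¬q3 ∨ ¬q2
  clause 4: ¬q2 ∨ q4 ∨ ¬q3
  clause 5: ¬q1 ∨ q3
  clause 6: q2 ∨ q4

q1 ↦ True, q2 ↦ False, q3 ↦ True, q4 ↦ True

(q1) alone gives q1 = True.
(q3) alone gives q3 = True.
(¬q2) alone gives q2 = False.
(q4) alone gives q4 = True.
All clauses are satisfied.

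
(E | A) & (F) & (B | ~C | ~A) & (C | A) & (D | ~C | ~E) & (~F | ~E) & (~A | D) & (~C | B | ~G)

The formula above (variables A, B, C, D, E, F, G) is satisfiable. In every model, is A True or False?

True

Suppose A = 0.
Unit clause (E) forces E = 1.
Unit clause (F) forces F = 1.
That conflicts with the unit clause (~F).
So every satisfying assignment has A = True.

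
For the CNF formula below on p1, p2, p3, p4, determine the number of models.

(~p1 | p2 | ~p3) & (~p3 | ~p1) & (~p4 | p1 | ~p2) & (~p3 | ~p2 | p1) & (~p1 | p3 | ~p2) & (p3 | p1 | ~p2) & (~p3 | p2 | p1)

4

There are 2^4 = 16 truth assignments over (p1, p2, p3, p4).
Check each against the 7 clauses (columns in the order p1, p2, p3, p4):
  F F F F  ✓ satisfies all
  F F F T  ✓ satisfies all
  F F T F  ✗ fails (~p3 | p2 | p1)
  F F T T  ✗ fails (~p3 | p2 | p1)
  F T F F  ✗ fails (p3 | p1 | ~p2)
  F T F T  ✗ fails (~p4 | p1 | ~p2)
  F T T F  ✗ fails (~p3 | ~p2 | p1)
  F T T T  ✗ fails (~p4 | p1 | ~p2)
  T F F F  ✓ satisfies all
  T F F T  ✓ satisfies all
  T F T F  ✗ fails (~p1 | p2 | ~p3)
  T F T T  ✗ fails (~p1 | p2 | ~p3)
  T T F F  ✗ fails (~p1 | p3 | ~p2)
  T T F T  ✗ fails (~p1 | p3 | ~p2)
  T T T F  ✗ fails (~p3 | ~p1)
  T T T T  ✗ fails (~p3 | ~p1)
4 of the 16 rows are models.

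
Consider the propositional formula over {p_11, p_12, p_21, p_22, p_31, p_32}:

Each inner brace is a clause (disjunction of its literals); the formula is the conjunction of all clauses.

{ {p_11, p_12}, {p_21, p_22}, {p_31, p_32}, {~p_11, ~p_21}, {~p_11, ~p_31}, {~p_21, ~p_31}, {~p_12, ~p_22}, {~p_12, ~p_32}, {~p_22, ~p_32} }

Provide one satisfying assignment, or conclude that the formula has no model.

UNSATISFIABLE

Branch on p_11: set p_11 = 1.
Unit clause (~p_21) forces p_21 = 0.
Unit clause (p_22) forces p_22 = 1.
Unit clause (~p_31) forces p_31 = 0.
Unit clause (p_32) forces p_32 = 1.
That conflicts with the unit clause (~p_32).
That branch fails; take p_11 = 0 instead.
Unit clause (p_12) forces p_12 = 1.
Unit clause (~p_22) forces p_22 = 0.
Unit clause (p_21) forces p_21 = 1.
Unit clause (~p_31) forces p_31 = 0.
Unit clause (p_32) forces p_32 = 1.
That conflicts with the unit clause (~p_32).
Either choice for p_11 ends in contradiction.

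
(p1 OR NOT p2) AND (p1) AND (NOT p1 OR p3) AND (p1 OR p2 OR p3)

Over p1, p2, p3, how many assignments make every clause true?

2

There are 2^3 = 8 truth assignments over (p1, p2, p3).
Check each against the 4 clauses (columns in the order p1, p2, p3):
  F F F  ✗ fails (p1)
  F F T  ✗ fails (p1)
  F T F  ✗ fails (p1 OR NOT p2)
  F T T  ✗ fails (p1 OR NOT p2)
  T F F  ✗ fails (NOT p1 OR p3)
  T F T  ✓ satisfies all
  T T F  ✗ fails (NOT p1 OR p3)
  T T T  ✓ satisfies all
2 of the 8 rows are models.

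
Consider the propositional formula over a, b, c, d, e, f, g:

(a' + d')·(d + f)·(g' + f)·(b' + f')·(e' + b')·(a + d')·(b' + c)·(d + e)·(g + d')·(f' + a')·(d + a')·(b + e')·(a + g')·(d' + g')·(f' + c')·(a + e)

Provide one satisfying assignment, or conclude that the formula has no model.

UNSATISFIABLE

Case a = 0:
The clause (d') is unit, so d = 0.
The clause (f) is unit, so f = 1.
The clause (b') is unit, so b = 0.
The clause (e) is unit, so e = 1.
But (e') is also a unit clause — contradiction.
Undo a and try a = 1.
The clause (d') is unit, so d = 0.
But (d) is also a unit clause — contradiction.
Both values of a lead to a conflict.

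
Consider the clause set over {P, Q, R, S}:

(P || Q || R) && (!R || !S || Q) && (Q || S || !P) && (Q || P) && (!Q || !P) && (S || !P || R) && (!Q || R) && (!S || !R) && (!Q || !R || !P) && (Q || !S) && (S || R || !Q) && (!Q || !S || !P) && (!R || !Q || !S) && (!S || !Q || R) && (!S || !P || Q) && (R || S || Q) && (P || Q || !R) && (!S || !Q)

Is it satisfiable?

Yes

Branch on Q: set Q = true.
Unit clause (!P) forces P = false.
Unit clause (R) forces R = true.
Unit clause (!S) forces S = false.
All clauses are satisfied.
A satisfying assignment: P ↦ false, Q ↦ true, R ↦ true, S ↦ false.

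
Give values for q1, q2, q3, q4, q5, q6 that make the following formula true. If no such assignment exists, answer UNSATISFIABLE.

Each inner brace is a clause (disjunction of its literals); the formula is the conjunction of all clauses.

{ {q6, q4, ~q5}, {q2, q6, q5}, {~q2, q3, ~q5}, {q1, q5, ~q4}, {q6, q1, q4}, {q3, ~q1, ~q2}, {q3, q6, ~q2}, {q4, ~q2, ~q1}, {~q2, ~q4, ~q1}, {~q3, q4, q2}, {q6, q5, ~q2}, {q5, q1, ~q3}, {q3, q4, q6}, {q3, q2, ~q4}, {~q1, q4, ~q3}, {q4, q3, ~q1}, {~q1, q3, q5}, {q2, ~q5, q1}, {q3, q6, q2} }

q1 ↦ 0; q2 ↦ 1; q3 ↦ 1; q4 ↦ 0; q5 ↦ 1; q6 ↦ 1

Case q6 = 1:
Case q2 = 1:
Case q3 = 1:
Case q4 = 0:
From the singleton clause (~q1), q1 = 0.
From the singleton clause (q5), q5 = 1.
Every clause now holds.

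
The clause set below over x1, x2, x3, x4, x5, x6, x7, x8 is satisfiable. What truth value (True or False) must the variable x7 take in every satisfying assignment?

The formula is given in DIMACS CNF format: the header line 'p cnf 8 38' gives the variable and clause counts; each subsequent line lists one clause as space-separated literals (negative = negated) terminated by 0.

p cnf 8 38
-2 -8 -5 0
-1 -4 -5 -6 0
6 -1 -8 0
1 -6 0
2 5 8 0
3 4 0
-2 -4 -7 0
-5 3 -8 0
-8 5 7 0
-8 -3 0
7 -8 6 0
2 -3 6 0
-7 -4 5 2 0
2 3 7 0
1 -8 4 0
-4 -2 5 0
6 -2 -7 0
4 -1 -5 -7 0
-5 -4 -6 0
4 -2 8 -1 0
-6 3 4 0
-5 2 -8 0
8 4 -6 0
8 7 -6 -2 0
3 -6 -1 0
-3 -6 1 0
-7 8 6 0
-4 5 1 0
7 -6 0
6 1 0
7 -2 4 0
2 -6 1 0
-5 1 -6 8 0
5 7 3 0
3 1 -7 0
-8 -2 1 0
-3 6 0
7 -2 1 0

False

Suppose x7 = True.
Case x1 = True:
Case x6 = True:
The clause (x3) is unit, so x3 = True.
The clause (¬x8) is unit, so x8 = False.
The clause (x4) is unit, so x4 = True.
The clause (¬x5) is unit, so x5 = False.
The clause (x2) is unit, so x2 = True.
Now (¬x2) is unsatisfied and unit — conflict.
Undo x6 and try x6 = False.
The clause (¬x8) is unit, so x8 = False.
Now (x8) is unsatisfied and unit — conflict.
Neither x6 = True nor x6 = False works.
Undo x1 and try x1 = False.
The clause (¬x6) is unit, so x6 = False.
Now (x6) is unsatisfied and unit — conflict.
Neither x1 = True nor x1 = False works.
So every satisfying assignment has x7 = False.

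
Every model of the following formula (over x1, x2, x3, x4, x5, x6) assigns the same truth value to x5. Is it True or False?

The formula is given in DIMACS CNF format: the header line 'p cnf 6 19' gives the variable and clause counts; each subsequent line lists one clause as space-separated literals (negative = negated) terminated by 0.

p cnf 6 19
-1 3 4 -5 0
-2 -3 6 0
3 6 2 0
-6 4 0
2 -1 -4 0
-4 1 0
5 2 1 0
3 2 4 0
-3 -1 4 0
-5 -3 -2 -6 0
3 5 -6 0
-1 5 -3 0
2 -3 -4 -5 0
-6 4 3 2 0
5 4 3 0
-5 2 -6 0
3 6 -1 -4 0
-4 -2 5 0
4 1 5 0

Suppose x5 = False.
Case x6 = False:
Case x2 = False:
(x3) alone gives x3 = True.
(x1) alone gives x1 = True.
But (¬x1) is also a unit clause — contradiction.
So x2 must be the other value — set x2 = True.
(¬x3) alone gives x3 = False.
(x4) alone gives x4 = True.
But (¬x4) is also a unit clause — contradiction.
Either choice for x2 ends in contradiction.
So x6 must be the other value — set x6 = True.
(x4) alone gives x4 = True.
(x1) alone gives x1 = True.
(x2) alone gives x2 = True.
But (¬x2) is also a unit clause — contradiction.
Either choice for x6 ends in contradiction.
So every satisfying assignment has x5 = True.

True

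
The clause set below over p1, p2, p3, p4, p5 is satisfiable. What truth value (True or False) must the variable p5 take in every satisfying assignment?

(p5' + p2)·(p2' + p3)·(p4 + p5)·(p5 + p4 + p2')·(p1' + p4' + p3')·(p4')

Suppose p5 = 0.
The clause (p4) is unit, so p4 = 1.
Now (p4') is unsatisfied and unit — conflict.
So every satisfying assignment has p5 = True.

True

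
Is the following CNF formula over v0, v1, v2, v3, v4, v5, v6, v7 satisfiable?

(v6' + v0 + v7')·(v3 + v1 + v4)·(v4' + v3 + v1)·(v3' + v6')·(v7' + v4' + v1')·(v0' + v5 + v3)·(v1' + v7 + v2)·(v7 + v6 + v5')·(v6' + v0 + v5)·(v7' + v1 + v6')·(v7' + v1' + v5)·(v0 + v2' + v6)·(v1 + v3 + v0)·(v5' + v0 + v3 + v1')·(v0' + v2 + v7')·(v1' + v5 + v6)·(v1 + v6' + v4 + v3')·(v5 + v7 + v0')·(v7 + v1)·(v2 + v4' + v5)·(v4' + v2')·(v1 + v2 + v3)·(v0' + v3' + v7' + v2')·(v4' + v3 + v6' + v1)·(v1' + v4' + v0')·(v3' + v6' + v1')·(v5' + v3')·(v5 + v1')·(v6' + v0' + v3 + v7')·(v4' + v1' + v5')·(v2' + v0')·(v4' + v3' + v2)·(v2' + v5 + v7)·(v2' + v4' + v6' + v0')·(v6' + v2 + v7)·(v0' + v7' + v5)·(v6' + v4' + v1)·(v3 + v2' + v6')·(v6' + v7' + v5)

Suppose v3 = 1.
Unit clause (v6') forces v6 = 0.
Unit clause (v5') forces v5 = 0.
Unit clause (v1') forces v1 = 0.
Unit clause (v7) forces v7 = 1.
Unit clause (v0') forces v0 = 0.
Unit clause (v2') forces v2 = 0.
Unit clause (v4') forces v4 = 0.
Every clause now holds.
A satisfying assignment: v0=0,  v1=0,  v2=0,  v3=1,  v4=0,  v5=0,  v6=0,  v7=1.

Satisfiable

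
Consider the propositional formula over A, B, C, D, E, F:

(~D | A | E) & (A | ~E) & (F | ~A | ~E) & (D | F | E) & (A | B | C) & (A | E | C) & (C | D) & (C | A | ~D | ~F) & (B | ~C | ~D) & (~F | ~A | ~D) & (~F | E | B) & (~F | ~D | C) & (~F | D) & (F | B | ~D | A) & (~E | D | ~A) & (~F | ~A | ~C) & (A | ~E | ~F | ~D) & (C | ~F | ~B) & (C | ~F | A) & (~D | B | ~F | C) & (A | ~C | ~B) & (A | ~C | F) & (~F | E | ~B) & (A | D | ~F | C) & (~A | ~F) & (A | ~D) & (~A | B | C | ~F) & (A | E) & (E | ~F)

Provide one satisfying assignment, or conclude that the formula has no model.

Branch on A: set A = 1.
Unit clause (~F) forces F = 0.
Unit clause (~E) forces E = 0.
Unit clause (D) forces D = 1.
Branch on B: set B = 1.
No clause remains; C is free.

A ↦ 1; B ↦ 1; C ↦ 0; D ↦ 1; E ↦ 0; F ↦ 0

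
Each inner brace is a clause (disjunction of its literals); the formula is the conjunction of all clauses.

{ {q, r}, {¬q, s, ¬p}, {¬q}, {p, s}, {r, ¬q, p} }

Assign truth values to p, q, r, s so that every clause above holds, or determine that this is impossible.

p ↦ True; q ↦ False; r ↦ True; s ↦ True

Unit clause (¬q) forces q = False.
Unit clause (r) forces r = True.
Suppose p = True.
All clauses hold; s can take either value.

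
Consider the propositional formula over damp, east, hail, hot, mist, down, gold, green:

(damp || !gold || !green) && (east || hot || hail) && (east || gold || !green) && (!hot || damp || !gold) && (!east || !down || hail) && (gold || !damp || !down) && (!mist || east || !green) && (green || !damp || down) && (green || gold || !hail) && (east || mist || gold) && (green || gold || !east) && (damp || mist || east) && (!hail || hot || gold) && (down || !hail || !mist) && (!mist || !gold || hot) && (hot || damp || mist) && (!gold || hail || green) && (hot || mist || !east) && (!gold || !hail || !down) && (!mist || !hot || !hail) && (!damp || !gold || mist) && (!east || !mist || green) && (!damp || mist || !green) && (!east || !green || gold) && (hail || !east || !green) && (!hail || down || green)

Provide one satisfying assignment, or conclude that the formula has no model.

damp ↦ false, east ↦ false, hail ↦ false, hot ↦ true, mist ↦ true, down ↦ false, gold ↦ false, green ↦ false

Try damp = false.
Try gold = false.
Try east = false.
(!green) alone gives green = false.
(!hail) alone gives hail = false.
(hot) alone gives hot = true.
(mist) alone gives mist = true.
No clause remains; down is free.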